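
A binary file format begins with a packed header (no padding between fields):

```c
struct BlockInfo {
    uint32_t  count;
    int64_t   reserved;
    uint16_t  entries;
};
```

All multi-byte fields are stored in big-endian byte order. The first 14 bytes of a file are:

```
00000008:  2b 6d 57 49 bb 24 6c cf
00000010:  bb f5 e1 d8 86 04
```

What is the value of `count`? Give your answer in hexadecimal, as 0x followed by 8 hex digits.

`count` is the first field, at byte offset 0, occupying 4 bytes.
Bytes at offsets 0..3: 2B 6D 57 49.
Big-endian: lowest address holds the most-significant byte.
The bytes are already most-significant first: 0x2B6D5749.

0x2B6D5749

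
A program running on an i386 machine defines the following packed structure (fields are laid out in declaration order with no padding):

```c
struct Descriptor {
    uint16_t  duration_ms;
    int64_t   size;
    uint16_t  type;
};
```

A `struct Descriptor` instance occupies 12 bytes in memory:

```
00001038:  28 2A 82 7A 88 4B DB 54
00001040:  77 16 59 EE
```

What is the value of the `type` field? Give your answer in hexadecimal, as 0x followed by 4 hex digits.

0xEE59

`type` follows `duration_ms` (2 B), `size` (8 B), so it starts at offset 2 + 8 = 10 and occupies 2 bytes.
Bytes at offsets 10..11: 59 EE.
Little-endian stores the least-significant byte at the lowest address.
Reassemble most-significant byte first: EE 59 → 0xEE59.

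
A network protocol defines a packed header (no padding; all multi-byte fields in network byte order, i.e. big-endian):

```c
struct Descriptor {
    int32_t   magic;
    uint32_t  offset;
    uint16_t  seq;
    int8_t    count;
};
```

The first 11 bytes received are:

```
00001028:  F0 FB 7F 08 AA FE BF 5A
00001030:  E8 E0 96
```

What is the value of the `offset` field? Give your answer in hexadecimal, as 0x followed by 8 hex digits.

`offset` follows `magic` (4 bytes), so it starts at byte offset 4 and occupies 4 bytes.
Bytes at offsets 4..7: AA FE BF 5A.
In big-endian order the high byte comes first in memory.
The bytes are already most-significant first: 0xAAFEBF5A.

0xAAFEBF5A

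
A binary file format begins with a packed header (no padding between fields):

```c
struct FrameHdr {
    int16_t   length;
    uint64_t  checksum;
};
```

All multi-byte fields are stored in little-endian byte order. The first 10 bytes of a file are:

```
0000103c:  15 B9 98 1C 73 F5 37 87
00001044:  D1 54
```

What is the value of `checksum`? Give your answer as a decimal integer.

6111814843729386648

`checksum` follows `length` (2 bytes), so it starts at byte offset 2 and occupies 8 bytes.
Bytes at offsets 2..9: 98 1C 73 F5 37 87 D1 54.
Little-endian: lowest address holds the least-significant byte.
Reassemble most-significant byte first: 54 D1 87 37 F5 73 1C 98 → 0x54D18737F5731C98.
0x54D18737F5731C98 = 6111814843729386648.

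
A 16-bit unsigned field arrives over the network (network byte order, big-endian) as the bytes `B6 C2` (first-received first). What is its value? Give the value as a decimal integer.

Big-endian stores the most-significant byte at the lowest address.
The bytes are already most-significant first: 0xB6C2.
0xB6C2 = 46786.

46786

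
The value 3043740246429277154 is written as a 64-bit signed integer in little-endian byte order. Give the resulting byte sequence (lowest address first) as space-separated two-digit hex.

E2 1B FA B0 A0 89 3D 2A

3043740246429277154 in hexadecimal, padded to 64 bits, is 0x2A3D89A0B0FA1BE2.
Split into bytes (most-significant first): 2A 3D 89 A0 B0 FA 1B E2.
In little-endian order the low byte comes first in memory.
So at ascending addresses the bytes are E2 1B FA B0 A0 89 3D 2A.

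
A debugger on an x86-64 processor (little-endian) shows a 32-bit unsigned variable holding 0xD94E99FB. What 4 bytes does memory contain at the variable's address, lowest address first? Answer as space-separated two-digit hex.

FB 99 4E D9

Split into bytes (most-significant first): D9 4E 99 FB.
Little-endian stores the least-significant byte at the lowest address.
So at ascending addresses the bytes are FB 99 4E D9.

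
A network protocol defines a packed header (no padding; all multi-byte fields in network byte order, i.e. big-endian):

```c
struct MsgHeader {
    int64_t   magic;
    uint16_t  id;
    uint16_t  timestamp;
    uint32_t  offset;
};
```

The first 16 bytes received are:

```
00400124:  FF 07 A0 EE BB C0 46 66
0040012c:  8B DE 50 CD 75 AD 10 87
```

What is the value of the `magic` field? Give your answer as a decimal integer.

-69910321988352410

`magic` is the first field, at byte offset 0, occupying 8 bytes.
Bytes at offsets 0..7: FF 07 A0 EE BB C0 46 66.
Big-endian stores the most-significant byte at the lowest address.
The bytes are already most-significant first: 0xFF07A0EEBBC04666.
Top bit is set, so as a signed 64-bit value this is 0xFF07A0EEBBC04666 − 2^64 = -69910321988352410.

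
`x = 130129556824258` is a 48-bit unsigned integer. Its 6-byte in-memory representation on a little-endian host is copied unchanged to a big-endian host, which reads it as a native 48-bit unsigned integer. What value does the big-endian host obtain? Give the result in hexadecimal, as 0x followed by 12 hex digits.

0xC26002265A76

130129556824258 in 48-bit hexadecimal is 0x765A260260C2.
Stored little-endian, the bytes at ascending addresses are C2 60 02 26 5A 76.
Read back as big-endian, the last byte is least significant, giving 0xC26002265A76.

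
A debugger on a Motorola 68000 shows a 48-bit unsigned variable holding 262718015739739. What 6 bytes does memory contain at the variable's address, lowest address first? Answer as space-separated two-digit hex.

262718015739739 in hexadecimal, padded to 48 bits, is 0xEEF0CE01175B.
Split into bytes (most-significant first): EE F0 CE 01 17 5B.
Big-endian stores the most-significant byte at the lowest address.
So the memory order matches the most-significant-first order: EE F0 CE 01 17 5B.

EE F0 CE 01 17 5B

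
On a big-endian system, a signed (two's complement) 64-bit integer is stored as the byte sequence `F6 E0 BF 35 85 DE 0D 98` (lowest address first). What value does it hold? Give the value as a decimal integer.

In big-endian order the high byte comes first in memory.
The bytes are already most-significant first: 0xF6E0BF3585DE0D98.
Top bit is set, so as a signed 64-bit value this is 0xF6E0BF3585DE0D98 − 2^64 = -657315308995998312.

-657315308995998312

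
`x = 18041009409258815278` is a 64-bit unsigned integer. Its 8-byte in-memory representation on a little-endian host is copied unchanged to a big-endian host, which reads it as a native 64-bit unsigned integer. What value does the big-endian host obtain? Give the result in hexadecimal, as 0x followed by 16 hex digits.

0x2EFF59EC788A5EFA

18041009409258815278 in 64-bit hexadecimal is 0xFA5E8A78EC59FF2E.
Stored little-endian, the bytes at ascending addresses are 2E FF 59 EC 78 8A 5E FA.
Read back as big-endian, the last byte is least significant, giving 0x2EFF59EC788A5EFA.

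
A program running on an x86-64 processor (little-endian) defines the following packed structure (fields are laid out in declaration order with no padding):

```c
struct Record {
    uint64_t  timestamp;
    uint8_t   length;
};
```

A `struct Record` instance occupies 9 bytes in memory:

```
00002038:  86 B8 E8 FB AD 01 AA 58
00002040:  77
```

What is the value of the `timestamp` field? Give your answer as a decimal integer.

`timestamp` is the first field, at byte offset 0, occupying 8 bytes.
Bytes at offsets 0..7: 86 B8 E8 FB AD 01 AA 58.
Little-endian stores the least-significant byte at the lowest address.
Reassemble most-significant byte first: 58 AA 01 AD FB E8 B8 86 → 0x58AA01ADFBE8B886.
0x58AA01ADFBE8B886 = 6388920868145772678.

6388920868145772678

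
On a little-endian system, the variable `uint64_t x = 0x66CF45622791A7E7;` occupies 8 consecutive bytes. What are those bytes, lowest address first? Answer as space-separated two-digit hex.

E7 A7 91 27 62 45 CF 66

Split into bytes (most-significant first): 66 CF 45 62 27 91 A7 E7.
Little-endian stores the least-significant byte at the lowest address.
So at ascending addresses the bytes are E7 A7 91 27 62 45 CF 66.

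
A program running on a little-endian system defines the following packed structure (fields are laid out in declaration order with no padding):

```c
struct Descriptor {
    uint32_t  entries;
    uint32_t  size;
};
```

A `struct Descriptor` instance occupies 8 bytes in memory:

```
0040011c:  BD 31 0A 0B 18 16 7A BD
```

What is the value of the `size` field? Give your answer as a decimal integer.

`size` follows `entries` (4 bytes), so it starts at byte offset 4 and occupies 4 bytes.
Bytes at offsets 4..7: 18 16 7A BD.
Little-endian: lowest address holds the least-significant byte.
Reassemble most-significant byte first: BD 7A 16 18 → 0xBD7A1618.
0xBD7A1618 = 3178894872.

3178894872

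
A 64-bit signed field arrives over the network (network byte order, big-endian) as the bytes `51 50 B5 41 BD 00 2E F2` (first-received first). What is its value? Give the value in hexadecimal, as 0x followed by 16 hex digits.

0x5150B541BD002EF2

Big-endian: lowest address holds the most-significant byte.
The bytes are already most-significant first: 0x5150B541BD002EF2.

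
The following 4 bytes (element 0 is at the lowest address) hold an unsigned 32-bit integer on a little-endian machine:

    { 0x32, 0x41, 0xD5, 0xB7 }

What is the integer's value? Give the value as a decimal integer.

3084206386

Little-endian: lowest address holds the least-significant byte.
Reassemble most-significant byte first: B7 D5 41 32 → 0xB7D54132.
0xB7D54132 = 3084206386.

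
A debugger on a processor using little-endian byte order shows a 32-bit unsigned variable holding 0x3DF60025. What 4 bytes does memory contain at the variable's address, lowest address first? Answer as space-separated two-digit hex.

25 00 F6 3D

Split into bytes (most-significant first): 3D F6 00 25.
Little-endian: lowest address holds the least-significant byte.
So at ascending addresses the bytes are 25 00 F6 3D.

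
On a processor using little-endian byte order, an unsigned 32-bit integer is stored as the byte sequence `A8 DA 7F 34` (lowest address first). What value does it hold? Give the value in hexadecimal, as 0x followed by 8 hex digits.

0x347FDAA8

In little-endian order the low byte comes first in memory.
Reassemble most-significant byte first: 34 7F DA A8 → 0x347FDAA8.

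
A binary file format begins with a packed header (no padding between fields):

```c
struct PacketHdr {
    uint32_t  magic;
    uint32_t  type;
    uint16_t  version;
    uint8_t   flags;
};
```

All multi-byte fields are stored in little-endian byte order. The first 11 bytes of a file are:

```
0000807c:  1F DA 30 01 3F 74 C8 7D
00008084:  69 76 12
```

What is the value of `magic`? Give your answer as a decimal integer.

19978783

`magic` is the first field, at byte offset 0, occupying 4 bytes.
Bytes at offsets 0..3: 1F DA 30 01.
In little-endian order the low byte comes first in memory.
Reassemble most-significant byte first: 01 30 DA 1F → 0x0130DA1F.
0x0130DA1F = 19978783.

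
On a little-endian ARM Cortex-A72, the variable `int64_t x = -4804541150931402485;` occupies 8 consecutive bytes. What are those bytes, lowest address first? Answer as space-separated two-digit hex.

Two's complement of -4804541150931402485 in 64 bits: 4804541150931402485 = 0x42AD28B8A2033EF5; invert → 0xBD52D7475DFCC10A; add 1 → 0xBD52D7475DFCC10B.
Split into bytes (most-significant first): BD 52 D7 47 5D FC C1 0B.
Little-endian stores the least-significant byte at the lowest address.
So at ascending addresses the bytes are 0B C1 FC 5D 47 D7 52 BD.

0B C1 FC 5D 47 D7 52 BD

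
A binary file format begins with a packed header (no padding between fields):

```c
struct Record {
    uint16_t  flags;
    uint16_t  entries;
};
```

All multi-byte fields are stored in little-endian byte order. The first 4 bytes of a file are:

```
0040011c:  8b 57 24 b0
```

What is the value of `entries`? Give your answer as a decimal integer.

`entries` follows `flags` (2 bytes), so it starts at byte offset 2 and occupies 2 bytes.
Bytes at offsets 2..3: 24 B0.
Little-endian: lowest address holds the least-significant byte.
Reassemble most-significant byte first: B0 24 → 0xB024.
0xB024 = 45092.

45092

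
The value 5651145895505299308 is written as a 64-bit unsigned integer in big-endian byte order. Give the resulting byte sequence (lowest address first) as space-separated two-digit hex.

5651145895505299308 in hexadecimal, padded to 64 bits, is 0x4E6CE7403B80076C.
Split into bytes (most-significant first): 4E 6C E7 40 3B 80 07 6C.
In big-endian order the high byte comes first in memory.
So the memory order matches the most-significant-first order: 4E 6C E7 40 3B 80 07 6C.

4E 6C E7 40 3B 80 07 6C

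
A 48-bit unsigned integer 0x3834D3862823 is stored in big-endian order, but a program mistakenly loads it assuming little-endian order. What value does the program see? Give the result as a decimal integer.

38656967652408

Stored big-endian, the bytes at ascending addresses are 38 34 D3 86 28 23.
Read back as little-endian, the first byte is least significant, giving 0x232886D33438.
0x232886D33438 = 38656967652408.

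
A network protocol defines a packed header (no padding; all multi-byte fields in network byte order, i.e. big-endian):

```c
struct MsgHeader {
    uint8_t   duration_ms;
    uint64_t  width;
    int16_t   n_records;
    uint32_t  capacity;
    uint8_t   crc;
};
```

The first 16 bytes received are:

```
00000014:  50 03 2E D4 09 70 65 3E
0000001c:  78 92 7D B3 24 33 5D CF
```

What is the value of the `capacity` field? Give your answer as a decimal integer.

3005494109

`capacity` follows `duration_ms` (1 B), `width` (8 B), `n_records` (2 B), so it starts at offset 1 + 8 + 2 = 11 and occupies 4 bytes.
Bytes at offsets 11..14: B3 24 33 5D.
Big-endian stores the most-significant byte at the lowest address.
The bytes are already most-significant first: 0xB324335D.
0xB324335D = 3005494109.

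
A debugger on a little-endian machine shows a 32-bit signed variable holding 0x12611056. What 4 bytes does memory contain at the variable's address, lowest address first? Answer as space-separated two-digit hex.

Split into bytes (most-significant first): 12 61 10 56.
Little-endian stores the least-significant byte at the lowest address.
So at ascending addresses the bytes are 56 10 61 12.

56 10 61 12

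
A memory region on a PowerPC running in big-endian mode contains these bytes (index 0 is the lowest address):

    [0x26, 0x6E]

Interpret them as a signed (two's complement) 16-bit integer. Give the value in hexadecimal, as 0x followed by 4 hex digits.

Big-endian: lowest address holds the most-significant byte.
The bytes are already most-significant first: 0x266E.

0x266E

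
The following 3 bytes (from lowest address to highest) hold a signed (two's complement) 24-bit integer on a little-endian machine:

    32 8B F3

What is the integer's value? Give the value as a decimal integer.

-816334

Little-endian: lowest address holds the least-significant byte.
Reassemble most-significant byte first: F3 8B 32 → 0xF38B32.
Top bit is set, so as a signed 24-bit value this is 0xF38B32 − 2^24 = -816334.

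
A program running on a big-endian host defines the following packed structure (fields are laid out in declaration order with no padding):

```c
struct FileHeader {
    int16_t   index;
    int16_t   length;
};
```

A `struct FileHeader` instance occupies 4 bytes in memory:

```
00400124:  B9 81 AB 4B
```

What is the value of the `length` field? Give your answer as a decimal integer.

`length` follows `index` (2 bytes), so it starts at byte offset 2 and occupies 2 bytes.
Bytes at offsets 2..3: AB 4B.
Big-endian: lowest address holds the most-significant byte.
The bytes are already most-significant first: 0xAB4B.
Top bit is set, so as a signed 16-bit value this is 0xAB4B − 2^16 = -21685.

-21685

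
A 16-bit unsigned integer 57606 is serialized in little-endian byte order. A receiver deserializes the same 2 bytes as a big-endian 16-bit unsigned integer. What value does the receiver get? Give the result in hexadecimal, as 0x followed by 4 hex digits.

0x06E1

57606 in 16-bit hexadecimal is 0xE106.
Stored little-endian, the bytes at ascending addresses are 06 E1.
Read back as big-endian, the last byte is least significant, giving 0x06E1.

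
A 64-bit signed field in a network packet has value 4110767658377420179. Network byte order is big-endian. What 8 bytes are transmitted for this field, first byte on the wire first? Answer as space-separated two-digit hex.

39 0C 61 67 CF C0 1D 93

4110767658377420179 in hexadecimal, padded to 64 bits, is 0x390C6167CFC01D93.
Split into bytes (most-significant first): 39 0C 61 67 CF C0 1D 93.
Big-endian: lowest address holds the most-significant byte.
So the memory order matches the most-significant-first order: 39 0C 61 67 CF C0 1D 93.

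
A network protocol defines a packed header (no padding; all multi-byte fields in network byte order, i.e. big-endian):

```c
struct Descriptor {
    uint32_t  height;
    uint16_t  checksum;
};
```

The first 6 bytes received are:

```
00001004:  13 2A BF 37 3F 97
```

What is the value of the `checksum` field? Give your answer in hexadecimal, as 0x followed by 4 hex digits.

0x3F97

`checksum` follows `height` (4 bytes), so it starts at byte offset 4 and occupies 2 bytes.
Bytes at offsets 4..5: 3F 97.
Big-endian stores the most-significant byte at the lowest address.
The bytes are already most-significant first: 0x3F97.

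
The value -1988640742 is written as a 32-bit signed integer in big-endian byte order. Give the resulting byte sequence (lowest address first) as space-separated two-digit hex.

Two's complement of -1988640742 in 32 bits: 1988640742 = 0x76883FE6; invert → 0x8977C019; add 1 → 0x8977C01A.
Split into bytes (most-significant first): 89 77 C0 1A.
In big-endian order the high byte comes first in memory.
So the memory order matches the most-significant-first order: 89 77 C0 1A.

89 77 C0 1A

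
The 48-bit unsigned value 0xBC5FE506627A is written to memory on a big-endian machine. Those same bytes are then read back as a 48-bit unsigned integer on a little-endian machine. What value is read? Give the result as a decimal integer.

Stored big-endian, the bytes at ascending addresses are BC 5F E5 06 62 7A.
Read back as little-endian, the first byte is least significant, giving 0x7A6206E55FBC.
0x7A6206E55FBC = 134561441079228.

134561441079228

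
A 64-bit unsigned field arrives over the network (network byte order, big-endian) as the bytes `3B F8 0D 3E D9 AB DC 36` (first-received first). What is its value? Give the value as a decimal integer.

4321218406053043254

Big-endian: lowest address holds the most-significant byte.
The bytes are already most-significant first: 0x3BF80D3ED9ABDC36.
0x3BF80D3ED9ABDC36 = 4321218406053043254.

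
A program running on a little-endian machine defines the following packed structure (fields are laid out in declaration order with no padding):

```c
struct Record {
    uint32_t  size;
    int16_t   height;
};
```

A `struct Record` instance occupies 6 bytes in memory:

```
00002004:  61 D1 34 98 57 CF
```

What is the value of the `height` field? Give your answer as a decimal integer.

`height` follows `size` (4 bytes), so it starts at byte offset 4 and occupies 2 bytes.
Bytes at offsets 4..5: 57 CF.
Little-endian stores the least-significant byte at the lowest address.
Reassemble most-significant byte first: CF 57 → 0xCF57.
Top bit is set, so as a signed 16-bit value this is 0xCF57 − 2^16 = -12457.

-12457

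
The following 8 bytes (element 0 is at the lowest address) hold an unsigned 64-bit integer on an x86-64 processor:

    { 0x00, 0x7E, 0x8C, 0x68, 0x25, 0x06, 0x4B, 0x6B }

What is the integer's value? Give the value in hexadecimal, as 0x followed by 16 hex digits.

In little-endian order the low byte comes first in memory.
Reassemble most-significant byte first: 6B 4B 06 25 68 8C 7E 00 → 0x6B4B0625688C7E00.

0x6B4B0625688C7E00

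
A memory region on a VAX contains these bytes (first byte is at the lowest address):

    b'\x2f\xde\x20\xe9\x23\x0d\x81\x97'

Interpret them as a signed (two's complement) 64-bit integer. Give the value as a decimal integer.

Little-endian stores the least-significant byte at the lowest address.
Reassemble most-significant byte first: 97 81 0D 23 E9 20 DE 2F → 0x97810D23E920DE2F.
Top bit is set, so as a signed 64-bit value this is 0x97810D23E920DE2F − 2^64 = -7529722654100496849.

-7529722654100496849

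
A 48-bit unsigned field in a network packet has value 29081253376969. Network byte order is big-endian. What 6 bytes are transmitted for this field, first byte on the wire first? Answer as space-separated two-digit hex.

29081253376969 in hexadecimal, padded to 48 bits, is 0x1A7301C6F3C9.
Split into bytes (most-significant first): 1A 73 01 C6 F3 C9.
Big-endian: lowest address holds the most-significant byte.
So the memory order matches the most-significant-first order: 1A 73 01 C6 F3 C9.

1A 73 01 C6 F3 C9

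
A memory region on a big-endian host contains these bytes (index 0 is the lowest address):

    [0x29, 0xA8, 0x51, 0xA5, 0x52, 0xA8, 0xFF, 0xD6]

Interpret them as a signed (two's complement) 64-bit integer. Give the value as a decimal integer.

3001738922140696534

Big-endian: lowest address holds the most-significant byte.
The bytes are already most-significant first: 0x29A851A552A8FFD6.
0x29A851A552A8FFD6 = 3001738922140696534.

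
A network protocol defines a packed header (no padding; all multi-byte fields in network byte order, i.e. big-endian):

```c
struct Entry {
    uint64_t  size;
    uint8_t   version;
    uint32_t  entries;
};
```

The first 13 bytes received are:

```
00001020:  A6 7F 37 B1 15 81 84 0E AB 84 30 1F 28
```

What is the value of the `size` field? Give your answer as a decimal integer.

`size` is the first field, at byte offset 0, occupying 8 bytes.
Bytes at offsets 0..7: A6 7F 37 B1 15 81 84 0E.
Big-endian: lowest address holds the most-significant byte.
The bytes are already most-significant first: 0xA67F37B11581840E.
0xA67F37B11581840E = 11997369166047839246.

11997369166047839246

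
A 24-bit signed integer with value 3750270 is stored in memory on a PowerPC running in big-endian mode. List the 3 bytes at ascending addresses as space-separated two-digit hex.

39 39 7E

3750270 in hexadecimal, padded to 24 bits, is 0x39397E.
Split into bytes (most-significant first): 39 39 7E.
Big-endian: lowest address holds the most-significant byte.
So the memory order matches the most-significant-first order: 39 39 7E.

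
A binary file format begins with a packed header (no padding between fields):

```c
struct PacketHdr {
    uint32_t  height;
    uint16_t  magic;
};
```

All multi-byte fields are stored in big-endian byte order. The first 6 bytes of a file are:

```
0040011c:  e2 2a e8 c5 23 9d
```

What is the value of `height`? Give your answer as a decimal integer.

`height` is the first field, at byte offset 0, occupying 4 bytes.
Bytes at offsets 0..3: E2 2A E8 C5.
In big-endian order the high byte comes first in memory.
The bytes are already most-significant first: 0xE22AE8C5.
0xE22AE8C5 = 3794462917.

3794462917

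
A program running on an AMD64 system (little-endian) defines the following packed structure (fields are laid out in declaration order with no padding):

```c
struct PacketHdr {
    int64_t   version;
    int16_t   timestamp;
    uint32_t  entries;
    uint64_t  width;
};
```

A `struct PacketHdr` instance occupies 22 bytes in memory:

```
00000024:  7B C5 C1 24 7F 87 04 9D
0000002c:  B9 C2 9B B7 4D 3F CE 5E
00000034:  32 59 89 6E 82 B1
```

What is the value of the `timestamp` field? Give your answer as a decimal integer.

-15687

`timestamp` follows `version` (8 bytes), so it starts at byte offset 8 and occupies 2 bytes.
Bytes at offsets 8..9: B9 C2.
Little-endian: lowest address holds the least-significant byte.
Reassemble most-significant byte first: C2 B9 → 0xC2B9.
Top bit is set, so as a signed 16-bit value this is 0xC2B9 − 2^16 = -15687.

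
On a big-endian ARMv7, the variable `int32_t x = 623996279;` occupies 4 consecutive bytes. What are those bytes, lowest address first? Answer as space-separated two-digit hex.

623996279 in hexadecimal, padded to 32 bits, is 0x25316D77.
Split into bytes (most-significant first): 25 31 6D 77.
Big-endian stores the most-significant byte at the lowest address.
So the memory order matches the most-significant-first order: 25 31 6D 77.

25 31 6D 77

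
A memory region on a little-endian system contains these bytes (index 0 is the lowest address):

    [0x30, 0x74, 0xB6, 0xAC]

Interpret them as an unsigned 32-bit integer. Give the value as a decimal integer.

2897638448

Little-endian: lowest address holds the least-significant byte.
Reassemble most-significant byte first: AC B6 74 30 → 0xACB67430.
0xACB67430 = 2897638448.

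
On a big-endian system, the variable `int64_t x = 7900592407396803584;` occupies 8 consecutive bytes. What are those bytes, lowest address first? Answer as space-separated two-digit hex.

6D A4 8A EF 76 08 E4 00

7900592407396803584 in hexadecimal, padded to 64 bits, is 0x6DA48AEF7608E400.
Split into bytes (most-significant first): 6D A4 8A EF 76 08 E4 00.
Big-endian: lowest address holds the most-significant byte.
So the memory order matches the most-significant-first order: 6D A4 8A EF 76 08 E4 00.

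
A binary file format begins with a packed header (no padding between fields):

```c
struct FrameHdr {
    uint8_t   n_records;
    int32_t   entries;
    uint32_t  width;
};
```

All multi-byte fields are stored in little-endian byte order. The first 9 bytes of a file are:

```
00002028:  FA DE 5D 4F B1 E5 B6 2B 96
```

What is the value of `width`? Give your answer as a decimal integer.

2519447269

`width` follows `n_records` (1 B), `entries` (4 B), so it starts at offset 1 + 4 = 5 and occupies 4 bytes.
Bytes at offsets 5..8: E5 B6 2B 96.
Little-endian: lowest address holds the least-significant byte.
Reassemble most-significant byte first: 96 2B B6 E5 → 0x962BB6E5.
0x962BB6E5 = 2519447269.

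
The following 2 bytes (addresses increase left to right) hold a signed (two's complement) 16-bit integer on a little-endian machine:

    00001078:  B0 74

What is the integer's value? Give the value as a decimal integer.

Little-endian: lowest address holds the least-significant byte.
Reassemble most-significant byte first: 74 B0 → 0x74B0.
0x74B0 = 29872.

29872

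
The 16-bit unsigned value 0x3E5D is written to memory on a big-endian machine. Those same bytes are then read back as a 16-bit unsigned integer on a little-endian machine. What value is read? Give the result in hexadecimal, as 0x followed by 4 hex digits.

Stored big-endian, the bytes at ascending addresses are 3E 5D.
Read back as little-endian, the first byte is least significant, giving 0x5D3E.

0x5D3E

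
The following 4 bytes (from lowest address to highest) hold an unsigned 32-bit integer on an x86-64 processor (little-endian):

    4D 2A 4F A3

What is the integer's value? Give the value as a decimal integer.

Little-endian: lowest address holds the least-significant byte.
Reassemble most-significant byte first: A3 4F 2A 4D → 0xA34F2A4D.
0xA34F2A4D = 2739874381.

2739874381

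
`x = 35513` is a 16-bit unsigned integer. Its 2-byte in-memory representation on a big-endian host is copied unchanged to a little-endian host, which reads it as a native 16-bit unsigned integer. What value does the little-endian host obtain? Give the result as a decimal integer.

47498

35513 in 16-bit hexadecimal is 0x8AB9.
Stored big-endian, the bytes at ascending addresses are 8A B9.
Read back as little-endian, the first byte is least significant, giving 0xB98A.
0xB98A = 47498.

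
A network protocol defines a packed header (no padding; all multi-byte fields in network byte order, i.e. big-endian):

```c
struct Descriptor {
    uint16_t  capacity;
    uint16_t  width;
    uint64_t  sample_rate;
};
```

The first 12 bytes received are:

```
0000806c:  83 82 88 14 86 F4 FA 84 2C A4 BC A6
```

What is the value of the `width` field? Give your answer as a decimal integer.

34836

`width` follows `capacity` (2 bytes), so it starts at byte offset 2 and occupies 2 bytes.
Bytes at offsets 2..3: 88 14.
Big-endian: lowest address holds the most-significant byte.
The bytes are already most-significant first: 0x8814.
0x8814 = 34836.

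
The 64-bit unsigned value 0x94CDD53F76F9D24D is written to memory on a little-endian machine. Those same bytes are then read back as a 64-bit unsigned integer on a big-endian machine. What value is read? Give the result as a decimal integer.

Stored little-endian, the bytes at ascending addresses are 4D D2 F9 76 3F D5 CD 94.
Read back as big-endian, the last byte is least significant, giving 0x4DD2F9763FD5CD94.
0x4DD2F9763FD5CD94 = 5607818772302122388.

5607818772302122388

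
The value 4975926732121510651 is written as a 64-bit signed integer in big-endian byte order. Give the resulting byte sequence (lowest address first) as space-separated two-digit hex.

4975926732121510651 in hexadecimal, padded to 64 bits, is 0x450E0AFFD07912FB.
Split into bytes (most-significant first): 45 0E 0A FF D0 79 12 FB.
Big-endian: lowest address holds the most-significant byte.
So the memory order matches the most-significant-first order: 45 0E 0A FF D0 79 12 FB.

45 0E 0A FF D0 79 12 FB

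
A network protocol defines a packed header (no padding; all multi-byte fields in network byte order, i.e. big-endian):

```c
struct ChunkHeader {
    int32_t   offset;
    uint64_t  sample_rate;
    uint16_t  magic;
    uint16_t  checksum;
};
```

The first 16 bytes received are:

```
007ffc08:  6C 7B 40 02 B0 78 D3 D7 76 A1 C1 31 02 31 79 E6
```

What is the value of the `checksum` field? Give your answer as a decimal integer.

`checksum` follows `offset` (4 B), `sample_rate` (8 B), `magic` (2 B), so it starts at offset 4 + 8 + 2 = 14 and occupies 2 bytes.
Bytes at offsets 14..15: 79 E6.
In big-endian order the high byte comes first in memory.
The bytes are already most-significant first: 0x79E6.
0x79E6 = 31206.

31206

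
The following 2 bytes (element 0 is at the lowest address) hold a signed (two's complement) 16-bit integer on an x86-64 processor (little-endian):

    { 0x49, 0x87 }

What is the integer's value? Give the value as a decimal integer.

Little-endian: lowest address holds the least-significant byte.
Reassemble most-significant byte first: 87 49 → 0x8749.
Top bit is set, so as a signed 16-bit value this is 0x8749 − 2^16 = -30903.

-30903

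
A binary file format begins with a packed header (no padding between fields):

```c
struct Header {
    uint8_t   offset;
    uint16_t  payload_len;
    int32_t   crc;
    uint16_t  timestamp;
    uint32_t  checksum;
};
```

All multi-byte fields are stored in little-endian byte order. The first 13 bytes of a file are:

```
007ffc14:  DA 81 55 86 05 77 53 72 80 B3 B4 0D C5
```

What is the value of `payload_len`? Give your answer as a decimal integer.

21889

`payload_len` follows `offset` (1 byte), so it starts at byte offset 1 and occupies 2 bytes.
Bytes at offsets 1..2: 81 55.
In little-endian order the low byte comes first in memory.
Reassemble most-significant byte first: 55 81 → 0x5581.
0x5581 = 21889.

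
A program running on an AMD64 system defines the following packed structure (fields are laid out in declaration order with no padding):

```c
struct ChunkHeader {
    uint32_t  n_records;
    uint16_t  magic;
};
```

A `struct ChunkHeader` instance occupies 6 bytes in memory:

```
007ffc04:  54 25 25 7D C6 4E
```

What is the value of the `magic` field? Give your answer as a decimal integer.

`magic` follows `n_records` (4 bytes), so it starts at byte offset 4 and occupies 2 bytes.
Bytes at offsets 4..5: C6 4E.
Little-endian stores the least-significant byte at the lowest address.
Reassemble most-significant byte first: 4E C6 → 0x4EC6.
0x4EC6 = 20166.

20166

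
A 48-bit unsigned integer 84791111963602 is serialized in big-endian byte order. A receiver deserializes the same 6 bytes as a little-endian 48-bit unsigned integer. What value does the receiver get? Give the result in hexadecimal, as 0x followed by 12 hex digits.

84791111963602 in 48-bit hexadecimal is 0x4D1DF81BD3D2.
Stored big-endian, the bytes at ascending addresses are 4D 1D F8 1B D3 D2.
Read back as little-endian, the first byte is least significant, giving 0xD2D31BF81D4D.

0xD2D31BF81D4D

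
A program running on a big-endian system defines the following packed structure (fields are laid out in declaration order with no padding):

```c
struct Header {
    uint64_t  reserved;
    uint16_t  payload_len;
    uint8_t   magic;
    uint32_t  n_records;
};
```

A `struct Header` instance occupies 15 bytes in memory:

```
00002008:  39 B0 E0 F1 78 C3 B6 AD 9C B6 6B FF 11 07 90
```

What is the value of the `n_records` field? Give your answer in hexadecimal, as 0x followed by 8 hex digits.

0xFF110790

`n_records` follows `reserved` (8 B), `payload_len` (2 B), `magic` (1 B), so it starts at offset 8 + 2 + 1 = 11 and occupies 4 bytes.
Bytes at offsets 11..14: FF 11 07 90.
Big-endian stores the most-significant byte at the lowest address.
The bytes are already most-significant first: 0xFF110790.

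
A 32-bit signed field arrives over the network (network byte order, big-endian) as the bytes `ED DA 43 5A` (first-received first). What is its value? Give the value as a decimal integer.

-304463014

In big-endian order the high byte comes first in memory.
The bytes are already most-significant first: 0xEDDA435A.
Top bit is set, so as a signed 32-bit value this is 0xEDDA435A − 2^32 = -304463014.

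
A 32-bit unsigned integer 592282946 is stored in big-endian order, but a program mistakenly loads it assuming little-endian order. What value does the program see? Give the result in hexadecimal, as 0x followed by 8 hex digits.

592282946 in 32-bit hexadecimal is 0x234D8542.
Stored big-endian, the bytes at ascending addresses are 23 4D 85 42.
Read back as little-endian, the first byte is least significant, giving 0x42854D23.

0x42854D23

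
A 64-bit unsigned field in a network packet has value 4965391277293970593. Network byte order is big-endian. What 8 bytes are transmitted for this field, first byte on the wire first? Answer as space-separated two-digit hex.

44 E8 9D 0F 15 EE 24 A1

4965391277293970593 in hexadecimal, padded to 64 bits, is 0x44E89D0F15EE24A1.
Split into bytes (most-significant first): 44 E8 9D 0F 15 EE 24 A1.
Big-endian: lowest address holds the most-significant byte.
So the memory order matches the most-significant-first order: 44 E8 9D 0F 15 EE 24 A1.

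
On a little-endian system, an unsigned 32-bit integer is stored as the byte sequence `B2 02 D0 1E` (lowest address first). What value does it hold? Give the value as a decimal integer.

516948658

In little-endian order the low byte comes first in memory.
Reassemble most-significant byte first: 1E D0 02 B2 → 0x1ED002B2.
0x1ED002B2 = 516948658.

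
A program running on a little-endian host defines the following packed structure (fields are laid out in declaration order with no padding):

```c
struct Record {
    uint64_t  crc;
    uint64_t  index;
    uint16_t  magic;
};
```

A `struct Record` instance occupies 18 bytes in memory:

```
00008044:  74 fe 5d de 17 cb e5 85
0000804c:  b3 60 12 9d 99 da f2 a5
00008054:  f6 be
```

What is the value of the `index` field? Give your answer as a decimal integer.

11957860313922166963

`index` follows `crc` (8 bytes), so it starts at byte offset 8 and occupies 8 bytes.
Bytes at offsets 8..15: B3 60 12 9D 99 DA F2 A5.
Little-endian: lowest address holds the least-significant byte.
Reassemble most-significant byte first: A5 F2 DA 99 9D 12 60 B3 → 0xA5F2DA999D1260B3.
0xA5F2DA999D1260B3 = 11957860313922166963.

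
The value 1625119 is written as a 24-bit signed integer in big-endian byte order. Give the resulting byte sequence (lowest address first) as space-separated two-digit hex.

1625119 in hexadecimal, padded to 24 bits, is 0x18CC1F.
Split into bytes (most-significant first): 18 CC 1F.
Big-endian: lowest address holds the most-significant byte.
So the memory order matches the most-significant-first order: 18 CC 1F.

18 CC 1F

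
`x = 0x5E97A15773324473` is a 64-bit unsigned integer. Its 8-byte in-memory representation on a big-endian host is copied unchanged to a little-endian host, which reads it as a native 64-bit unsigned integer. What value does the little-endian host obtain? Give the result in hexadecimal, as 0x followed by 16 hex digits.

Stored big-endian, the bytes at ascending addresses are 5E 97 A1 57 73 32 44 73.
Read back as little-endian, the first byte is least significant, giving 0x7344327357A1975E.

0x7344327357A1975E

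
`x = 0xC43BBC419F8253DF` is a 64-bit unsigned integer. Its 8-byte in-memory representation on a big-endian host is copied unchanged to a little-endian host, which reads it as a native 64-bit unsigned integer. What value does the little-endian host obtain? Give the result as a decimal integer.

16092349514039180228

Stored big-endian, the bytes at ascending addresses are C4 3B BC 41 9F 82 53 DF.
Read back as little-endian, the first byte is least significant, giving 0xDF53829F41BC3BC4.
0xDF53829F41BC3BC4 = 16092349514039180228.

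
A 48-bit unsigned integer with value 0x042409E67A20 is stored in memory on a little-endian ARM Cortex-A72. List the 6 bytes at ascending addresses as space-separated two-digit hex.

20 7A E6 09 24 04

Split into bytes (most-significant first): 04 24 09 E6 7A 20.
Little-endian stores the least-significant byte at the lowest address.
So at ascending addresses the bytes are 20 7A E6 09 24 04.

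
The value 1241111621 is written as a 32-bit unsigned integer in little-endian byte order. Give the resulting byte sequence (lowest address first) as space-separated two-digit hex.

1241111621 in hexadecimal, padded to 32 bits, is 0x49F9DC45.
Split into bytes (most-significant first): 49 F9 DC 45.
Little-endian: lowest address holds the least-significant byte.
So at ascending addresses the bytes are 45 DC F9 49.

45 DC F9 49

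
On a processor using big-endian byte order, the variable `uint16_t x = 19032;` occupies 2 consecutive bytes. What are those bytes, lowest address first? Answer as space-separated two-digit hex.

19032 in hexadecimal, padded to 16 bits, is 0x4A58.
Split into bytes (most-significant first): 4A 58.
Big-endian stores the most-significant byte at the lowest address.
So the memory order matches the most-significant-first order: 4A 58.

4A 58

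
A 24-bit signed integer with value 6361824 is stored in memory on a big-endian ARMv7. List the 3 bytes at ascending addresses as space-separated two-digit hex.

61 12 E0

6361824 in hexadecimal, padded to 24 bits, is 0x6112E0.
Split into bytes (most-significant first): 61 12 E0.
In big-endian order the high byte comes first in memory.
So the memory order matches the most-significant-first order: 61 12 E0.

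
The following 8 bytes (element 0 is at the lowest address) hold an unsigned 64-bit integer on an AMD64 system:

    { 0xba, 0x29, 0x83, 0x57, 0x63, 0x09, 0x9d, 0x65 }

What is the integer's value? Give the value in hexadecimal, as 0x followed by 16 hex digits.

0x659D0963578329BA

Little-endian: lowest address holds the least-significant byte.
Reassemble most-significant byte first: 65 9D 09 63 57 83 29 BA → 0x659D0963578329BA.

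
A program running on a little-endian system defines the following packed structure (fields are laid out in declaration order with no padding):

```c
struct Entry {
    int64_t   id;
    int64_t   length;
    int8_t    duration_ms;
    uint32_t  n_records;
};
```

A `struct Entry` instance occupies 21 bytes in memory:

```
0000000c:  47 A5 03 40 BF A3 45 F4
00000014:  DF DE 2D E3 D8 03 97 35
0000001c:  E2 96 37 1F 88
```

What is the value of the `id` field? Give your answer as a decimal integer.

-845089313254038201

`id` is the first field, at byte offset 0, occupying 8 bytes.
Bytes at offsets 0..7: 47 A5 03 40 BF A3 45 F4.
In little-endian order the low byte comes first in memory.
Reassemble most-significant byte first: F4 45 A3 BF 40 03 A5 47 → 0xF445A3BF4003A547.
Top bit is set, so as a signed 64-bit value this is 0xF445A3BF4003A547 − 2^64 = -845089313254038201.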